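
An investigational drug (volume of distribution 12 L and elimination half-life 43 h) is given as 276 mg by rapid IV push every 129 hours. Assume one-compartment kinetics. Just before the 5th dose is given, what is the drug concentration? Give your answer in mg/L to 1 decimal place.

3.3 mg/L

f = (1/2)^(τ/t½) = (1/2)^(129/43) ≈ 0.1250.
C₀ = D/Vd = 276/12 ≈ 23.000 mg/L.
Before the 5th dose, 4 doses have been given. Superposition: Cmin = C₀·(f + f² + … + f^4).
≈ 23.000 × (0.1250 + 0.0156 + 0.0020 + 0.0002) ≈ 23.000 × 0.1428 ≈ 3.284 mg/L.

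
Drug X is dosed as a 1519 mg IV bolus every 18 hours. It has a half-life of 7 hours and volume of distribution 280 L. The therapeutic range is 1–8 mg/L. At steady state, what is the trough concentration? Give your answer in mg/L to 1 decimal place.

τ/t½ = 18/7 ≈ 2.5714, so fraction remaining f = (1/2)^(18/7) ≈ 0.1682.
Single-dose peak C₀ = D/Vd = 1519/280 ≈ 5.425 mg/L.
Steady-state trough Cmin,ss = C₀·f/(1−f) ≈ 5.425 × 0.1682/0.8318 ≈ 1.097 mg/L.
Trough 1.1 mg/L vs MEC 1 mg/L: adequate.

1.1 mg/L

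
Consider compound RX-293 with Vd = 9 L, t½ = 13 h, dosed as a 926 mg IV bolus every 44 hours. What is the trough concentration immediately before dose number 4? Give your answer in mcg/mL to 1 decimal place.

f = (1/2)^(τ/t½) = (1/2)^(44/13) ≈ 0.0957.
C₀ = D/Vd = 926/9 ≈ 102.889 mcg/mL.
Before the 4th dose, 3 doses have been given. Superposition: Cmin = C₀·(f + f² + … + f^3).
≈ 102.889 × (0.0957 + 0.0092 + 0.0009) ≈ 102.889 × 0.1058 ≈ 10.886 mcg/mL.

10.9 mcg/mL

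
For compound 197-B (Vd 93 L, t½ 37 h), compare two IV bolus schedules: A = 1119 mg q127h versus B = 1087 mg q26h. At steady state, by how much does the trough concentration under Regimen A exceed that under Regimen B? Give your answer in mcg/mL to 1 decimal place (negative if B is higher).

-17.4 mcg/mL

Regimen A: f = (1/2)^(127/37) ≈ 0.0926; Cmin,ss = (1119/93)·f/(1−f) ≈ 1.228 mcg/mL.
Regimen B: f = (1/2)^(26/37) ≈ 0.6144; Cmin,ss = (1087/93)·f/(1−f) ≈ 18.623 mcg/mL.
Difference ≈ 1.228 − 18.623 ≈ -17.395 mcg/mL.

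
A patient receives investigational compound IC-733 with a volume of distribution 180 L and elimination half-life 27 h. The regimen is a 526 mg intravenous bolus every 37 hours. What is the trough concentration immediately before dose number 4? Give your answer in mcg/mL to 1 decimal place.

1.7 mcg/mL

f = (1/2)^(τ/t½) = (1/2)^(37/27) ≈ 0.3868.
C₀ = D/Vd = 526/180 ≈ 2.922 mcg/mL.
Before the 4th dose, 3 doses have been given. Superposition: Cmin = C₀·(f + f² + … + f^3).
≈ 2.922 × (0.3868 + 0.1496 + 0.0579) ≈ 2.922 × 0.5943 ≈ 1.737 mcg/mL.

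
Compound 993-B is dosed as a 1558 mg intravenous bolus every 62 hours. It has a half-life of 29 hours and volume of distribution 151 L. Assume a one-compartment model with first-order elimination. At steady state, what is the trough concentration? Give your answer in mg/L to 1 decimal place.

Over one 62-h interval, 62/29 ≈ 2.1379 half-lives elapse, leaving f ≈ 0.2272 of each dose.
Single-dose peak C₀ = D/Vd = 1558/151 ≈ 10.318 mg/L.
Steady-state trough Cmin,ss = C₀·f/(1−f) ≈ 10.318 × 0.2272/0.7728 ≈ 3.033 mg/L.

3.0 mg/L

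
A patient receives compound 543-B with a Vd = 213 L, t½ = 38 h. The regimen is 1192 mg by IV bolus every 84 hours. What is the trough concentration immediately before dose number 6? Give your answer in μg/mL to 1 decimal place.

1.5 μg/mL

f = (1/2)^(τ/t½) = (1/2)^(84/38) ≈ 0.2161.
C₀ = D/Vd = 1192/213 ≈ 5.596 μg/mL.
Before the 6th dose, 5 doses have been given. Superposition: Cmin = C₀·(f + f² + … + f^5).
≈ 5.596 × (0.2161 + 0.0467 + 0.0101 + 0.0022 + 0.0005) ≈ 5.596 × 0.2756 ≈ 1.542 μg/mL.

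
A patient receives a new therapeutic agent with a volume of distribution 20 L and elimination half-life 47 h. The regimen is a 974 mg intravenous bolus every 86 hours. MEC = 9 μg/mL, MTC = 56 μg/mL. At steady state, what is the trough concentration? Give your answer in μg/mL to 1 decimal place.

k = ln2/t½ = ln2/47 ≈ 0.014748 h⁻¹; fraction remaining f = e^(−kτ) = e^(−0.014748×86) ≈ 0.2813.
Single-dose peak C₀ = D/Vd = 974/20 ≈ 48.700 μg/mL.
Steady-state trough Cmin,ss = C₀·f/(1−f) ≈ 48.700 × 0.2813/0.7187 ≈ 19.061 μg/mL.
Trough 19.1 μg/mL vs MEC 9 μg/mL: adequate.

19.1 μg/mL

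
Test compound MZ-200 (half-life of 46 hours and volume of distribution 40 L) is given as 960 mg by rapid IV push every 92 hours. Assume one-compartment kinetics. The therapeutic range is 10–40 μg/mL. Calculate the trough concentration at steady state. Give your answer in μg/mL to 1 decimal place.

8.0 μg/mL

The dosing interval is 2 half-lives, so f = 2^(−2) = 0.25.
Accumulation ratio R = 1/(1 − f) = 1/0.75 = 4/3.
Single-dose peak C₀ = D/Vd = 960/40 = 24 μg/mL.
Steady-state peak Cmax,ss = C₀·R = 24 × 4/3 ≈ 32.000 μg/mL.
Steady-state trough Cmin,ss = Cmax,ss·f ≈ 32.000 × 0.25 ≈ 8.000 μg/mL.
Trough 8.0 μg/mL vs MEC 10 μg/mL: subtherapeutic.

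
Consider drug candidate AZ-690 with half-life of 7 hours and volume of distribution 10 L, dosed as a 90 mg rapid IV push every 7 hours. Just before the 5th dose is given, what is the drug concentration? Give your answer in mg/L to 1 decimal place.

f = (1/2)^(τ/t½) = (1/2)^(7/7) ≈ 0.5000.
C₀ = D/Vd = 90/10 ≈ 9.000 mg/L.
Before the 5th dose, 4 doses have been given. Superposition: Cmin = C₀·(f + f² + … + f^4).
≈ 9.000 × (0.5000 + 0.2500 + 0.1250 + 0.0625) ≈ 9.000 × 0.9375 ≈ 8.438 mg/L.

8.4 mg/L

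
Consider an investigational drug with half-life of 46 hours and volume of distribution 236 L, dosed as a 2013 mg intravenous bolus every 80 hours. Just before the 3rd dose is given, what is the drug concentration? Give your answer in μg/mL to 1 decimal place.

f = (1/2)^(τ/t½) = (1/2)^(80/46) ≈ 0.2996.
C₀ = D/Vd = 2013/236 ≈ 8.530 μg/mL.
Before the 3rd dose, 2 doses have been given. Superposition: Cmin = C₀·(f + f²).
≈ 8.530 × (0.2996 + 0.0898) ≈ 8.530 × 0.3894 ≈ 3.322 μg/mL.

3.3 μg/mL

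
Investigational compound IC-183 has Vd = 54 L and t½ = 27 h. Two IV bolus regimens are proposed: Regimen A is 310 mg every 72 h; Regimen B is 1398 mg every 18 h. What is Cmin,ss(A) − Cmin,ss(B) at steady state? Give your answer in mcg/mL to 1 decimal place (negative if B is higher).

-43.0 mcg/mL

Regimen A: f = (1/2)^(72/27) ≈ 0.1575; Cmin,ss = (310/54)·f/(1−f) ≈ 1.073 mcg/mL.
Regimen B: f = (1/2)^(18/27) ≈ 0.6300; Cmin,ss = (1398/54)·f/(1−f) ≈ 44.081 mcg/mL.
Difference ≈ 1.073 − 44.081 ≈ -43.008 mcg/mL.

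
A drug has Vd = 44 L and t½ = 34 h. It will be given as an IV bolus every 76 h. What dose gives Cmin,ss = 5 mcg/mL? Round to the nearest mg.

τ/t½ = 76/34 ≈ 2.2353, so f = (1/2)^(76/34) ≈ 0.212378.
Cmin,ss = (D/Vd)·f/(1−f), so D = Cmin,ss·Vd·(1−f)/f.
D = 5 × 44 × (1−f)/f ≈ 5 × 44 × 3.70859 ≈ 815.89 mg.

816 mg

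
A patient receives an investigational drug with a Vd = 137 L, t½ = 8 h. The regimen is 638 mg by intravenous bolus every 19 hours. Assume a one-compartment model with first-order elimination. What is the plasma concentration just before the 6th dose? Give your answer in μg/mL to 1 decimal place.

f = (1/2)^(τ/t½) = (1/2)^(19/8) ≈ 0.1928.
C₀ = D/Vd = 638/137 ≈ 4.657 μg/mL.
Before the 6th dose, 5 doses have been given. Superposition: Cmin = C₀·(f + f² + … + f^5).
≈ 4.657 × (0.1928 + 0.0372 + 0.0072 + 0.0014 + 0.0003) ≈ 4.657 × 0.2389 ≈ 1.113 μg/mL.

1.1 μg/mL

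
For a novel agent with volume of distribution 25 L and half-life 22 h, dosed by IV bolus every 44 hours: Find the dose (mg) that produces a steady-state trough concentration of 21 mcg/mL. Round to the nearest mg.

1575 mg

τ/t½ = 44/22 ≈ 2, so f = (1/2)^(44/22) ≈ 0.250000.
Cmin,ss = (D/Vd)·f/(1−f), so D = Cmin,ss·Vd·(1−f)/f.
D = 21 × 25 × (1−f)/f ≈ 21 × 25 × 3.00000 ≈ 1575.00 mg.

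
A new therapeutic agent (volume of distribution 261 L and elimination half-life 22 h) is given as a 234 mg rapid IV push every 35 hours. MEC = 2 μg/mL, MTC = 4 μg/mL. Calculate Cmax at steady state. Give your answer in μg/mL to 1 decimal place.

1.3 μg/mL

τ/t½ = 35/22 ≈ 1.5909, so fraction remaining f = (1/2)^(35/22) ≈ 0.3320.
Accumulation ratio R = 1/(1 − f) ≈ 1/0.6680 ≈ 1.4970.
Each bolus raises the concentration by D/Vd = 234/261 ≈ 0.897 μg/mL.
Steady-state peak Cmax,ss = C₀·R ≈ 0.897 × 1.4970 ≈ 1.343 μg/mL.
Peak 1.3 μg/mL vs MTC 4 μg/mL: below toxic threshold.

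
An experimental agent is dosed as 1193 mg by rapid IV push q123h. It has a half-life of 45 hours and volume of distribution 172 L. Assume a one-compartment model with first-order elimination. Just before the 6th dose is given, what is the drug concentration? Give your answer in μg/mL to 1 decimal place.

1.2 μg/mL

f = (1/2)^(τ/t½) = (1/2)^(123/45) ≈ 0.1504.
C₀ = D/Vd = 1193/172 ≈ 6.936 μg/mL.
Before the 6th dose, 5 doses have been given. Superposition: Cmin = C₀·(f + f² + … + f^5).
≈ 6.936 × (0.1504 + 0.0226 + 0.0034 + 0.0005 + 0.0001) ≈ 6.936 × 0.1770 ≈ 1.228 μg/mL.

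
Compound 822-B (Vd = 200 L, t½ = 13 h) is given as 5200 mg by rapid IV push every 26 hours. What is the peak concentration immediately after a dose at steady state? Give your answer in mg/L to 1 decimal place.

34.7 mg/L

τ = 26 h = 2 half-lives, so f = (1/2)^2 = 0.25.
Accumulation ratio R = 1/(1 − f) = 1/0.75 = 4/3.
Single-dose peak C₀ = D/Vd = 5200/200 = 26 mg/L.
Steady-state peak Cmax,ss = C₀·R = 26 × 4/3 ≈ 34.667 mg/L.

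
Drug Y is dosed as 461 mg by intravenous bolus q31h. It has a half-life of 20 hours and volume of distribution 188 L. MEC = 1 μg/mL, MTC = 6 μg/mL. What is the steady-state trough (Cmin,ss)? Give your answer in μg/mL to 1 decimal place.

1.3 μg/mL

τ/t½ = 31/20 ≈ 1.55, so fraction remaining f = (1/2)^(31/20) ≈ 0.3415.
Each bolus raises the concentration by D/Vd = 461/188 ≈ 2.452 μg/mL.
Steady-state trough Cmin,ss = C₀·f/(1−f) ≈ 2.452 × 0.3415/0.6585 ≈ 1.272 μg/mL.
Trough 1.3 μg/mL vs MEC 1 μg/mL: adequate.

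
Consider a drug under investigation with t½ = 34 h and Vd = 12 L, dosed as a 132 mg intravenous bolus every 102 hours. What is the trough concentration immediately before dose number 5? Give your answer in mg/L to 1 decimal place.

f = (1/2)^(τ/t½) = (1/2)^(102/34) ≈ 0.1250.
C₀ = D/Vd = 132/12 ≈ 11.000 mg/L.
Before the 5th dose, 4 doses have been given. Superposition: Cmin = C₀·(f + f² + … + f^4).
≈ 11.000 × (0.1250 + 0.0156 + 0.0020 + 0.0002) ≈ 11.000 × 0.1428 ≈ 1.571 mg/L.

1.6 mg/L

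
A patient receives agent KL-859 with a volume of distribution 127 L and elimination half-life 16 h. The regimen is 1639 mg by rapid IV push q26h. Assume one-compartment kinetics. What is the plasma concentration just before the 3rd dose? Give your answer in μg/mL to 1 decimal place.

f = (1/2)^(τ/t½) = (1/2)^(26/16) ≈ 0.3242.
C₀ = D/Vd = 1639/127 ≈ 12.906 μg/mL.
Before the 3rd dose, 2 doses have been given. Superposition: Cmin = C₀·(f + f²).
≈ 12.906 × (0.3242 + 0.1051) ≈ 12.906 × 0.4293 ≈ 5.541 μg/mL.

5.5 μg/mL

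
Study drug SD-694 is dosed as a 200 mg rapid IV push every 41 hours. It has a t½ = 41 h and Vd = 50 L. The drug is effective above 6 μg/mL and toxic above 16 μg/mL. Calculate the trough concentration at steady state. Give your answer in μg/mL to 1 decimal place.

4.0 μg/mL

τ = 41 h = 1 half-life, so f = (1/2)^1 = 0.5.
Accumulation ratio R = 1/(1 − f) = 1/0.5 = 2/1.
Single-dose peak C₀ = D/Vd = 200/50 = 4 μg/mL.
Steady-state peak Cmax,ss = C₀·R = 4 × 2/1 ≈ 8.000 μg/mL.
Steady-state trough Cmin,ss = Cmax,ss·f ≈ 8.000 × 0.5 ≈ 4.000 μg/mL.
Trough 4.0 μg/mL vs MEC 6 μg/mL: subtherapeutic.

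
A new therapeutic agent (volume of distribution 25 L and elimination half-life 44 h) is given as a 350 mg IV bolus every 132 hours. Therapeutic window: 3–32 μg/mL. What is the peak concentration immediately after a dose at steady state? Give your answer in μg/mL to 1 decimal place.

16.0 μg/mL

τ = 132 h = 3 half-lives, so f = (1/2)^3 = 0.125.
Accumulation ratio R = 1/(1 − f) = 1/0.875 = 8/7.
Single-dose peak C₀ = D/Vd = 350/25 = 14 μg/mL.
Steady-state peak Cmax,ss = C₀·R = 14 × 8/7 ≈ 16.000 μg/mL.
Peak 16.0 μg/mL vs MTC 32 μg/mL: below toxic threshold.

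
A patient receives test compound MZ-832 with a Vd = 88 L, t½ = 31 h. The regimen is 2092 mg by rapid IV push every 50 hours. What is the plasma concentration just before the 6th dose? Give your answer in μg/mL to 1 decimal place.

11.5 μg/mL

f = (1/2)^(τ/t½) = (1/2)^(50/31) ≈ 0.3269.
C₀ = D/Vd = 2092/88 ≈ 23.773 μg/mL.
Before the 6th dose, 5 doses have been given. Superposition: Cmin = C₀·(f + f² + … + f^5).
≈ 23.773 × (0.3269 + 0.1069 + 0.0349 + 0.0114 + 0.0037) ≈ 23.773 × 0.4838 ≈ 11.501 μg/mL.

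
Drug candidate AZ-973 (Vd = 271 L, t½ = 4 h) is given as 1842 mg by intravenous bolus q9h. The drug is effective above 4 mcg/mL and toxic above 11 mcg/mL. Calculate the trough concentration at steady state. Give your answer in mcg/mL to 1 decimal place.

Over one 9-h interval, 9/4 ≈ 2.25 half-lives elapse, leaving f ≈ 0.2102 of each dose.
Accumulation ratio R = 1/(1 − f) ≈ 1/0.7898 ≈ 1.2661.
Single-dose peak C₀ = D/Vd = 1842/271 ≈ 6.797 mcg/mL.
Steady-state peak Cmax,ss = C₀·R ≈ 6.797 × 1.2661 ≈ 8.606 mcg/mL.
One interval later, Cmin,ss = Cmax,ss·e^(−kτ) ≈ 8.606 × 0.2102 ≈ 1.809 mcg/mL.
Trough 1.8 mcg/mL vs MEC 4 mcg/mL: subtherapeutic.

1.8 mcg/mL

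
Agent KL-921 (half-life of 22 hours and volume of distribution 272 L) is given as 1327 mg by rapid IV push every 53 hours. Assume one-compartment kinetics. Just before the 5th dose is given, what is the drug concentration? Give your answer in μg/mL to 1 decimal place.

1.1 μg/mL

f = (1/2)^(τ/t½) = (1/2)^(53/22) ≈ 0.1883.
C₀ = D/Vd = 1327/272 ≈ 4.879 μg/mL.
Before the 5th dose, 4 doses have been given. Superposition: Cmin = C₀·(f + f² + … + f^4).
≈ 4.879 × (0.1883 + 0.0355 + 0.0067 + 0.0013) ≈ 4.879 × 0.2318 ≈ 1.131 μg/mL.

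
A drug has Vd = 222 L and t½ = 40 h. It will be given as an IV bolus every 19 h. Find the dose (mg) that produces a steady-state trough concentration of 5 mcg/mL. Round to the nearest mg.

433 mg

τ/t½ = 19/40 ≈ 0.475, so f = (1/2)^(19/40) ≈ 0.719467.
Cmin,ss = (D/Vd)·f/(1−f), so D = Cmin,ss·Vd·(1−f)/f.
D = 5 × 222 × (1−f)/f ≈ 5 × 222 × 0.38992 ≈ 432.81 mg.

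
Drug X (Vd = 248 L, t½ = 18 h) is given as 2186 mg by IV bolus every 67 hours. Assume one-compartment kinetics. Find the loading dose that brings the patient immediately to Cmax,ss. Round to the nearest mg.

f = (1/2)^(67/18) ≈ 0.075770; accumulation ratio R = 1/(1−f) ≈ 1.08198.
Loading dose to hit Cmax,ss on first dose: D_load = D_maint·R ≈ 2186 × 1.08198 ≈ 2365.21 mg.

2365 mg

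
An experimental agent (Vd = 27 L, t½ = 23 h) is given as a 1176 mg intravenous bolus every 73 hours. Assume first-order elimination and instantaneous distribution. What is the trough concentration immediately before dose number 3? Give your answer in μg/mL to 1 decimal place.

f = (1/2)^(τ/t½) = (1/2)^(73/23) ≈ 0.1108.
C₀ = D/Vd = 1176/27 ≈ 43.556 μg/mL.
Before the 3rd dose, 2 doses have been given. Superposition: Cmin = C₀·(f + f²).
≈ 43.556 × (0.1108 + 0.0123) ≈ 43.556 × 0.1231 ≈ 5.362 μg/mL.

5.4 μg/mL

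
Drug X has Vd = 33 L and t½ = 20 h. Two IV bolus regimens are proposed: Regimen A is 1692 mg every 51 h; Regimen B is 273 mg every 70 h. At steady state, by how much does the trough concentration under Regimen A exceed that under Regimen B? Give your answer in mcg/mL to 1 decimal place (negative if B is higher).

Regimen A: f = (1/2)^(51/20) ≈ 0.1708; Cmin,ss = (1692/33)·f/(1−f) ≈ 10.561 mcg/mL.
Regimen B: f = (1/2)^(70/20) ≈ 0.0884; Cmin,ss = (273/33)·f/(1−f) ≈ 0.802 mcg/mL.
Difference ≈ 10.561 − 0.802 ≈ 9.759 mcg/mL.

9.8 mcg/mL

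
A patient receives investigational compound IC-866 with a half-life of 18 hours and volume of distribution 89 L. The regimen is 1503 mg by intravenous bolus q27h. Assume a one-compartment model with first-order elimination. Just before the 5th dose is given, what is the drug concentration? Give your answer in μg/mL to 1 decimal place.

f = (1/2)^(τ/t½) = (1/2)^(27/18) ≈ 0.3536.
C₀ = D/Vd = 1503/89 ≈ 16.888 μg/mL.
Before the 5th dose, 4 doses have been given. Superposition: Cmin = C₀·(f + f² + … + f^4).
≈ 16.888 × (0.3536 + 0.1250 + 0.0442 + 0.0156) ≈ 16.888 × 0.5384 ≈ 9.092 μg/mL.

9.1 μg/mL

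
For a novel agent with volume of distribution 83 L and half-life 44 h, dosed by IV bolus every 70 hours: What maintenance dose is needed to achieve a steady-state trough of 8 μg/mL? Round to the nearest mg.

1336 mg

τ/t½ = 70/44 ≈ 1.5909, so f = (1/2)^(70/44) ≈ 0.331962.
Cmin,ss = (D/Vd)·f/(1−f), so D = Cmin,ss·Vd·(1−f)/f.
D = 8 × 83 × (1−f)/f ≈ 8 × 83 × 2.01239 ≈ 1336.23 mg.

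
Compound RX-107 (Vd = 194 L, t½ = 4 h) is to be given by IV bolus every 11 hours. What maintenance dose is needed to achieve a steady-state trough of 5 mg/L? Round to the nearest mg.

5555 mg

τ/t½ = 11/4 ≈ 2.75, so f = (1/2)^(11/4) ≈ 0.148651.
Cmin,ss = (D/Vd)·f/(1−f), so D = Cmin,ss·Vd·(1−f)/f.
D = 5 × 194 × (1−f)/f ≈ 5 × 194 × 5.72717 ≈ 5555.35 mg.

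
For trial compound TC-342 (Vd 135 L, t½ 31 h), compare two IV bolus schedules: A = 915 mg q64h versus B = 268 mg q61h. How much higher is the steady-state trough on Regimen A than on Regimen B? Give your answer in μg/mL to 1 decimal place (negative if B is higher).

1.4 μg/mL

Regimen A: f = (1/2)^(64/31) ≈ 0.2391; Cmin,ss = (915/135)·f/(1−f) ≈ 2.130 μg/mL.
Regimen B: f = (1/2)^(61/31) ≈ 0.2557; Cmin,ss = (268/135)·f/(1−f) ≈ 0.682 μg/mL.
Difference ≈ 2.130 − 0.682 ≈ 1.448 μg/mL.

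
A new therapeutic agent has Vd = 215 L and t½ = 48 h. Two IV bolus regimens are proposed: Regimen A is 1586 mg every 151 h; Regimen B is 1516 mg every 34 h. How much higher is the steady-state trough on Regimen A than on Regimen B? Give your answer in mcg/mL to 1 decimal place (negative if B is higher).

Regimen A: f = (1/2)^(151/48) ≈ 0.1130; Cmin,ss = (1586/215)·f/(1−f) ≈ 0.940 mcg/mL.
Regimen B: f = (1/2)^(34/48) ≈ 0.6120; Cmin,ss = (1516/215)·f/(1−f) ≈ 11.122 mcg/mL.
Difference ≈ 0.940 − 11.122 ≈ -10.182 mcg/mL.

-10.2 mcg/mL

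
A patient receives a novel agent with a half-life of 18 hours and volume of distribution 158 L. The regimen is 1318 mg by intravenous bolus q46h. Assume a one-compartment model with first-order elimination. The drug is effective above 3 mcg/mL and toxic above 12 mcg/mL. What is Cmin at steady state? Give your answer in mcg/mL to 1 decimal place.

1.7 mcg/mL

Over one 46-h interval, 46/18 ≈ 2.5556 half-lives elapse, leaving f ≈ 0.1701 of each dose.
Each bolus raises the concentration by D/Vd = 1318/158 ≈ 8.342 mcg/mL.
Steady-state trough Cmin,ss = C₀·f/(1−f) ≈ 8.342 × 0.1701/0.8299 ≈ 1.710 mcg/mL.
Trough 1.7 mcg/mL vs MEC 3 mcg/mL: subtherapeutic.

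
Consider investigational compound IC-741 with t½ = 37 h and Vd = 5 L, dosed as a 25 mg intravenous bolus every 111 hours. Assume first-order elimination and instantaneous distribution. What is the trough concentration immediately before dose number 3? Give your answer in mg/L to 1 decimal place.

f = (1/2)^(τ/t½) = (1/2)^(111/37) ≈ 0.1250.
C₀ = D/Vd = 25/5 ≈ 5.000 mg/L.
Before the 3rd dose, 2 doses have been given. Superposition: Cmin = C₀·(f + f²).
≈ 5.000 × (0.1250 + 0.0156) ≈ 5.000 × 0.1406 ≈ 0.703 mg/L.

0.7 mg/L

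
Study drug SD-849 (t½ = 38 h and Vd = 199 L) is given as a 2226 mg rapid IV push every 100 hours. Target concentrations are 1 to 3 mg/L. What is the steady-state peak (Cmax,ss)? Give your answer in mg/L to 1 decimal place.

13.3 mg/L

Over one 100-h interval, 100/38 ≈ 2.6316 half-lives elapse, leaving f ≈ 0.1614 of each dose.
At steady state, accumulation factor R = 1/(1 − e^(−kτ)) ≈ 1.1925.
Each bolus raises the concentration by D/Vd = 2226/199 ≈ 11.186 mg/L.
Steady-state peak Cmax,ss = C₀·R ≈ 11.186 × 1.1925 ≈ 13.339 mg/L.
Peak 13.3 mg/L vs MTC 3 mg/L: exceeds toxic threshold.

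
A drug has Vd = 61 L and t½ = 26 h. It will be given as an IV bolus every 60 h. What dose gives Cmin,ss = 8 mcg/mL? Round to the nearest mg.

τ/t½ = 60/26 ≈ 2.3077, so f = (1/2)^(60/26) ≈ 0.201983.
Cmin,ss = (D/Vd)·f/(1−f), so D = Cmin,ss·Vd·(1−f)/f.
D = 8 × 61 × (1−f)/f ≈ 8 × 61 × 3.95091 ≈ 1928.04 mg.

1928 mg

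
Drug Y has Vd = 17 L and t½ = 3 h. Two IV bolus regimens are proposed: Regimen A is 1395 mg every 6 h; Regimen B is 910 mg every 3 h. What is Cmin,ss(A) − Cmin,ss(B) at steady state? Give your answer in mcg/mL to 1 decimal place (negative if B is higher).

Regimen A: f = (1/2)^(6/3) ≈ 0.2500; Cmin,ss = (1395/17)·f/(1−f) ≈ 27.353 mcg/mL.
Regimen B: f = (1/2)^(3/3) ≈ 0.5000; Cmin,ss = (910/17)·f/(1−f) ≈ 53.529 mcg/mL.
Difference ≈ 27.353 − 53.529 ≈ -26.176 mcg/mL.

-26.2 mcg/mL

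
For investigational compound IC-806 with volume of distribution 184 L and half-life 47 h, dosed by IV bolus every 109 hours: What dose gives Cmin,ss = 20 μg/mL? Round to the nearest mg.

τ/t½ = 109/47 ≈ 2.3191, so f = (1/2)^(109/47) ≈ 0.200386.
Cmin,ss = (D/Vd)·f/(1−f), so D = Cmin,ss·Vd·(1−f)/f.
D = 20 × 184 × (1−f)/f ≈ 20 × 184 × 3.99037 ≈ 14684.56 mg.

14685 mg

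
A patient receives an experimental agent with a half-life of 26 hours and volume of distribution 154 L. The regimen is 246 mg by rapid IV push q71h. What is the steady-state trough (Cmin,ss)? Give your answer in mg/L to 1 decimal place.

k = ln2/t½ = ln2/26 ≈ 0.026660 h⁻¹; fraction remaining f = e^(−kτ) = e^(−0.026660×71) ≈ 0.1506.
Accumulation ratio R = 1/(1 − f) ≈ 1/0.8494 ≈ 1.1773.
Each bolus raises the concentration by D/Vd = 246/154 ≈ 1.597 mg/L.
Cmax,ss = C₀/(1 − f) ≈ 1.597/0.8494 ≈ 1.880 mg/L.
Steady-state trough Cmin,ss = Cmax,ss·f ≈ 1.880 × 0.1506 ≈ 0.283 mg/L.

0.3 mg/L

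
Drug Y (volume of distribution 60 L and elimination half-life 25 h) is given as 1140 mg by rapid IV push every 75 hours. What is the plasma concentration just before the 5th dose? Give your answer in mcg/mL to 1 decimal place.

2.7 mcg/mL

f = (1/2)^(τ/t½) = (1/2)^(75/25) ≈ 0.1250.
C₀ = D/Vd = 1140/60 ≈ 19.000 mcg/mL.
Before the 5th dose, 4 doses have been given. Superposition: Cmin = C₀·(f + f² + … + f^4).
≈ 19.000 × (0.1250 + 0.0156 + 0.0020 + 0.0002) ≈ 19.000 × 0.1428 ≈ 2.713 mcg/mL.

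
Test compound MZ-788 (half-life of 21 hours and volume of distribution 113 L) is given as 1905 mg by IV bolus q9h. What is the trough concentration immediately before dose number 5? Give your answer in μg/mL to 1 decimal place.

33.9 μg/mL

f = (1/2)^(τ/t½) = (1/2)^(9/21) ≈ 0.7430.
C₀ = D/Vd = 1905/113 ≈ 16.858 μg/mL.
Before the 5th dose, 4 doses have been given. Superposition: Cmin = C₀·(f + f² + … + f^4).
≈ 16.858 × (0.7430 + 0.5520 + 0.4102 + 0.3048) ≈ 16.858 × 2.0100 ≈ 33.885 μg/mL.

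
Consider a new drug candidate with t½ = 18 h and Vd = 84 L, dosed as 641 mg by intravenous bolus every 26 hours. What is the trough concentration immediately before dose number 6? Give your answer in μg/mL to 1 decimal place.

4.4 μg/mL

f = (1/2)^(τ/t½) = (1/2)^(26/18) ≈ 0.3674.
C₀ = D/Vd = 641/84 ≈ 7.631 μg/mL.
Before the 6th dose, 5 doses have been given. Superposition: Cmin = C₀·(f + f² + … + f^5).
≈ 7.631 × (0.3674 + 0.1350 + 0.0496 + 0.0182 + 0.0067) ≈ 7.631 × 0.5769 ≈ 4.402 μg/mL.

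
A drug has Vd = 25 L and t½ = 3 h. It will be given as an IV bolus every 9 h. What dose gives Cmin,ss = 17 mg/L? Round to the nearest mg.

τ/t½ = 9/3 ≈ 3, so f = (1/2)^(9/3) ≈ 0.125000.
Cmin,ss = (D/Vd)·f/(1−f), so D = Cmin,ss·Vd·(1−f)/f.
D = 17 × 25 × (1−f)/f ≈ 17 × 25 × 7.00000 ≈ 2975.00 mg.

2975 mg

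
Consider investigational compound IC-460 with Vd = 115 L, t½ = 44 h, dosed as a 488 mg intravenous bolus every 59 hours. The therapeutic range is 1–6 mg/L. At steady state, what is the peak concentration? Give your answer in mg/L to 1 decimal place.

7.0 mg/L

Over one 59-h interval, 59/44 ≈ 1.3409 half-lives elapse, leaving f ≈ 0.3948 of each dose.
Accumulation ratio R = 1/(1 − f) ≈ 1/0.6052 ≈ 1.6523.
Each bolus raises the concentration by D/Vd = 488/115 ≈ 4.243 mg/L.
Steady-state peak Cmax,ss = C₀·R ≈ 4.243 × 1.6523 ≈ 7.011 mg/L.
Peak 7.0 mg/L vs MTC 6 mg/L: exceeds toxic threshold.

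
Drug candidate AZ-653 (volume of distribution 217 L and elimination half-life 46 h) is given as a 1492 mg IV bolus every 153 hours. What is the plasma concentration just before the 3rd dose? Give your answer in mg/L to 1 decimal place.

f = (1/2)^(τ/t½) = (1/2)^(153/46) ≈ 0.0997.
C₀ = D/Vd = 1492/217 ≈ 6.876 mg/L.
Before the 3rd dose, 2 doses have been given. Superposition: Cmin = C₀·(f + f²).
≈ 6.876 × (0.0997 + 0.0099) ≈ 6.876 × 0.1096 ≈ 0.754 mg/L.

0.8 mg/L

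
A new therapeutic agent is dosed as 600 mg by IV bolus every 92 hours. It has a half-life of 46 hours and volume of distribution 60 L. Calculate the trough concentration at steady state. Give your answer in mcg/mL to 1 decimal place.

τ = 92 h = 2 half-lives, so f = (1/2)^2 = 0.25.
At steady state, R = 1/(1 − 0.25) = 4/3.
Single-dose peak C₀ = D/Vd = 600/60 = 10 mcg/mL.
Steady-state peak Cmax,ss = C₀·R = 10 × 4/3 ≈ 13.333 mcg/mL.
Steady-state trough Cmin,ss = Cmax,ss·f ≈ 13.333 × 0.25 ≈ 3.333 mcg/mL.

3.3 mcg/mL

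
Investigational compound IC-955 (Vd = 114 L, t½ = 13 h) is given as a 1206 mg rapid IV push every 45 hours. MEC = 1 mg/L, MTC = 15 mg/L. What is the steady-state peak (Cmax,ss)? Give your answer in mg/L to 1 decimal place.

k = ln2/t½ = ln2/13 ≈ 0.053319 h⁻¹; fraction remaining f = e^(−kτ) = e^(−0.053319×45) ≈ 0.0908.
At steady state, accumulation factor R = 1/(1 − e^(−kτ)) ≈ 1.0999.
Each bolus raises the concentration by D/Vd = 1206/114 ≈ 10.579 mg/L.
Steady-state peak Cmax,ss = C₀·R ≈ 10.579 × 1.0999 ≈ 11.636 mg/L.
Peak 11.6 mg/L vs MTC 15 mg/L: below toxic threshold.

11.6 mg/L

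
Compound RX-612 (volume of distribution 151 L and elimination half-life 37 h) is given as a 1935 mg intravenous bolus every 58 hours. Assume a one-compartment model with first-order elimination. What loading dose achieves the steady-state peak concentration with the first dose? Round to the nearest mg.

2920 mg

f = (1/2)^(58/37) ≈ 0.337377; accumulation ratio R = 1/(1−f) ≈ 1.50915.
Loading dose to hit Cmax,ss on first dose: D_load = D_maint·R ≈ 1935 × 1.50915 ≈ 2920.21 mg.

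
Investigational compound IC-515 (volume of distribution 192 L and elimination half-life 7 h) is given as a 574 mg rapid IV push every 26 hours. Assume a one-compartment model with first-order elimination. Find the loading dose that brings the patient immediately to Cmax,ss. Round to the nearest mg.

621 mg

f = (1/2)^(26/7) ≈ 0.076188; accumulation ratio R = 1/(1−f) ≈ 1.08247.
Loading dose to hit Cmax,ss on first dose: D_load = D_maint·R ≈ 574 × 1.08247 ≈ 621.34 mg.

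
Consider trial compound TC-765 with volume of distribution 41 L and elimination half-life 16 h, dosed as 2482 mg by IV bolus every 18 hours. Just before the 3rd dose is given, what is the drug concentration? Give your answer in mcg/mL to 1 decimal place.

f = (1/2)^(τ/t½) = (1/2)^(18/16) ≈ 0.4585.
C₀ = D/Vd = 2482/41 ≈ 60.537 mcg/mL.
Before the 3rd dose, 2 doses have been given. Superposition: Cmin = C₀·(f + f²).
≈ 60.537 × (0.4585 + 0.2102) ≈ 60.537 × 0.6687 ≈ 40.481 mcg/mL.

40.5 mcg/mL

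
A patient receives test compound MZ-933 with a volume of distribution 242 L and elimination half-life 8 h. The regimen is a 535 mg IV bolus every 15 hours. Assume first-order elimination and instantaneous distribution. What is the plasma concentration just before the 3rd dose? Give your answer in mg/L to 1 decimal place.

0.8 mg/L

f = (1/2)^(τ/t½) = (1/2)^(15/8) ≈ 0.2726.
C₀ = D/Vd = 535/242 ≈ 2.211 mg/L.
Before the 3rd dose, 2 doses have been given. Superposition: Cmin = C₀·(f + f²).
≈ 2.211 × (0.2726 + 0.0743) ≈ 2.211 × 0.3469 ≈ 0.767 mg/L.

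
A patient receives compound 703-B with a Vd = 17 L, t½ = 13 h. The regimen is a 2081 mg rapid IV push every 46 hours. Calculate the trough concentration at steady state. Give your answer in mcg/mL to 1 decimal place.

Over one 46-h interval, 46/13 ≈ 3.5385 half-lives elapse, leaving f ≈ 0.0861 of each dose.
Accumulation ratio R = 1/(1 − f) ≈ 1/0.9139 ≈ 1.0942.
Single-dose peak C₀ = D/Vd = 2081/17 ≈ 122.412 mcg/mL.
Steady-state peak Cmax,ss = C₀·R ≈ 122.412 × 1.0942 ≈ 133.943 mcg/mL.
One interval later, Cmin,ss = Cmax,ss·e^(−kτ) ≈ 133.943 × 0.0861 ≈ 11.532 mcg/mL.

11.5 mcg/mL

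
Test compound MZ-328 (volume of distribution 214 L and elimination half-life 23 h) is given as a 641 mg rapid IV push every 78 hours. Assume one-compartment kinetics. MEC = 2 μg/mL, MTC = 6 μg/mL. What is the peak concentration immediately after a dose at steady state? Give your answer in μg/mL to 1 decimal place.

k = ln2/t½ = ln2/23 ≈ 0.030137 h⁻¹; fraction remaining f = e^(−kτ) = e^(−0.030137×78) ≈ 0.0953.
Accumulation ratio R = 1/(1 − f) ≈ 1/0.9047 ≈ 1.1053.
Single-dose peak C₀ = D/Vd = 641/214 ≈ 2.995 μg/mL.
Steady-state peak Cmax,ss = C₀·R ≈ 2.995 × 1.1053 ≈ 3.310 μg/mL.
Peak 3.3 μg/mL vs MTC 6 μg/mL: below toxic threshold.

3.3 μg/mL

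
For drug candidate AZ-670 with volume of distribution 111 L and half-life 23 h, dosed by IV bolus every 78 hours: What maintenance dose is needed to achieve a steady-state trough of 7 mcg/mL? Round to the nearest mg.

7376 mg

τ/t½ = 78/23 ≈ 3.3913, so f = (1/2)^(78/23) ≈ 0.095305.
Cmin,ss = (D/Vd)·f/(1−f), so D = Cmin,ss·Vd·(1−f)/f.
D = 7 × 111 × (1−f)/f ≈ 7 × 111 × 9.49263 ≈ 7375.77 mg.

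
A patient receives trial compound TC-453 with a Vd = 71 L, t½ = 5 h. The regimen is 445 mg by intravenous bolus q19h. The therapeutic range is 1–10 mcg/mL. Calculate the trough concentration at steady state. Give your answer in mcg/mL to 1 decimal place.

0.5 mcg/mL

k = ln2/t½ = ln2/5 ≈ 0.138629 h⁻¹; fraction remaining f = e^(−kτ) = e^(−0.138629×19) ≈ 0.0718.
Accumulation ratio R = 1/(1 − f) ≈ 1/0.9282 ≈ 1.0774.
Single-dose peak C₀ = D/Vd = 445/71 ≈ 6.268 mcg/mL.
Steady-state peak Cmax,ss = C₀·R ≈ 6.268 × 1.0774 ≈ 6.753 mcg/mL.
One interval later, Cmin,ss = Cmax,ss·e^(−kτ) ≈ 6.753 × 0.0718 ≈ 0.485 mcg/mL.
Trough 0.5 mcg/mL vs MEC 1 mcg/mL: subtherapeutic.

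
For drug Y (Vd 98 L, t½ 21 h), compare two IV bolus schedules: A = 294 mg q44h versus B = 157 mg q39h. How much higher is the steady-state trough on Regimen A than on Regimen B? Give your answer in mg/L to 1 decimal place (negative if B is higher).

Regimen A: f = (1/2)^(44/21) ≈ 0.2340; Cmin,ss = (294/98)·f/(1−f) ≈ 0.916 mg/L.
Regimen B: f = (1/2)^(39/21) ≈ 0.2760; Cmin,ss = (157/98)·f/(1−f) ≈ 0.611 mg/L.
Difference ≈ 0.916 − 0.611 ≈ 0.305 mg/L.

0.3 mg/L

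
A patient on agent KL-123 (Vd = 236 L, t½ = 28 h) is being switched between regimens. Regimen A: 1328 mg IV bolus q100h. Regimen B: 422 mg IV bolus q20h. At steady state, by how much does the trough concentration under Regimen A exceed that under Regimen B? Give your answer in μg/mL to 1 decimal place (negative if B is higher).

-2.3 μg/mL

Regimen A: f = (1/2)^(100/28) ≈ 0.0841; Cmin,ss = (1328/236)·f/(1−f) ≈ 0.517 μg/mL.
Regimen B: f = (1/2)^(20/28) ≈ 0.6095; Cmin,ss = (422/236)·f/(1−f) ≈ 2.791 μg/mL.
Difference ≈ 0.517 − 2.791 ≈ -2.274 μg/mL.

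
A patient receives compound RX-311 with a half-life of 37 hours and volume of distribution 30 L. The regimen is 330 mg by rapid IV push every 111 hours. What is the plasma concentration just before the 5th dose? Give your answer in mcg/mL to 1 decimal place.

1.6 mcg/mL

f = (1/2)^(τ/t½) = (1/2)^(111/37) ≈ 0.1250.
C₀ = D/Vd = 330/30 ≈ 11.000 mcg/mL.
Before the 5th dose, 4 doses have been given. Superposition: Cmin = C₀·(f + f² + … + f^4).
≈ 11.000 × (0.1250 + 0.0156 + 0.0020 + 0.0002) ≈ 11.000 × 0.1428 ≈ 1.571 mcg/mL.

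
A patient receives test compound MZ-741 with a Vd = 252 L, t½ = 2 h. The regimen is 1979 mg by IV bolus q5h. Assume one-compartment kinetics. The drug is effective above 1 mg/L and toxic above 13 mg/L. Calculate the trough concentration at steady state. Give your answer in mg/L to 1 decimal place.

1.7 mg/L

k = ln2/t½ = ln2/2 ≈ 0.346574 h⁻¹; fraction remaining f = e^(−kτ) = e^(−0.346574×5) ≈ 0.1768.
At steady state, accumulation factor R = 1/(1 − e^(−kτ)) ≈ 1.2148.
Single-dose peak C₀ = D/Vd = 1979/252 ≈ 7.853 mg/L.
Steady-state peak Cmax,ss = C₀·R ≈ 7.853 × 1.2148 ≈ 9.540 mg/L.
One interval later, Cmin,ss = Cmax,ss·e^(−kτ) ≈ 9.540 × 0.1768 ≈ 1.687 mg/L.
Trough 1.7 mg/L vs MEC 1 mg/L: adequate.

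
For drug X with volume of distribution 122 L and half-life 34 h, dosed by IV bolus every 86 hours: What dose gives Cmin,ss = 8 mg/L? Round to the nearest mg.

τ/t½ = 86/34 ≈ 2.5294, so f = (1/2)^(86/34) ≈ 0.173209.
Cmin,ss = (D/Vd)·f/(1−f), so D = Cmin,ss·Vd·(1−f)/f.
D = 8 × 122 × (1−f)/f ≈ 8 × 122 × 4.77337 ≈ 4658.81 mg.

4659 mg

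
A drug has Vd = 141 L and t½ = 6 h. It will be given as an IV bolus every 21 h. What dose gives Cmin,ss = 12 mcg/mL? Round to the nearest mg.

17451 mg

τ/t½ = 21/6 ≈ 3.5, so f = (1/2)^(21/6) ≈ 0.088388.
Cmin,ss = (D/Vd)·f/(1−f), so D = Cmin,ss·Vd·(1−f)/f.
D = 12 × 141 × (1−f)/f ≈ 12 × 141 × 10.31375 ≈ 17450.87 mg.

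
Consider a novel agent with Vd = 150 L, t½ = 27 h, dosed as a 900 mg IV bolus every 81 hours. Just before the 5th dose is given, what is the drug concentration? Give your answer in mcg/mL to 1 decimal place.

0.9 mcg/mL

f = (1/2)^(τ/t½) = (1/2)^(81/27) ≈ 0.1250.
C₀ = D/Vd = 900/150 ≈ 6.000 mcg/mL.
Before the 5th dose, 4 doses have been given. Superposition: Cmin = C₀·(f + f² + … + f^4).
≈ 6.000 × (0.1250 + 0.0156 + 0.0020 + 0.0002) ≈ 6.000 × 0.1428 ≈ 0.857 mcg/mL.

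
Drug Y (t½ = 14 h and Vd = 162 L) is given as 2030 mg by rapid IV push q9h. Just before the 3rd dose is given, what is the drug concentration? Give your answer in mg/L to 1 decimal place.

13.2 mg/L

f = (1/2)^(τ/t½) = (1/2)^(9/14) ≈ 0.6404.
C₀ = D/Vd = 2030/162 ≈ 12.531 mg/L.
Before the 3rd dose, 2 doses have been given. Superposition: Cmin = C₀·(f + f²).
≈ 12.531 × (0.6404 + 0.4101) ≈ 12.531 × 1.0505 ≈ 13.164 mg/L.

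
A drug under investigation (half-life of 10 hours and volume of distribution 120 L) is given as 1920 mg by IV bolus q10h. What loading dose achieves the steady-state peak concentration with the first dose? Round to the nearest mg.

3840 mg

f = (1/2)^(10/10) ≈ 0.500000; accumulation ratio R = 1/(1−f) ≈ 2.00000.
Loading dose to hit Cmax,ss on first dose: D_load = D_maint·R ≈ 1920 × 2.00000 ≈ 3840.00 mg.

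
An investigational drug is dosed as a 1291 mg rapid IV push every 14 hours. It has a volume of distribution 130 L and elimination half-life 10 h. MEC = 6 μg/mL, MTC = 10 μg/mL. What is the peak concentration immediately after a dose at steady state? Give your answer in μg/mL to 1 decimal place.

16.0 μg/mL

τ/t½ = 14/10 ≈ 1.4, so fraction remaining f = (1/2)^(14/10) ≈ 0.3789.
At steady state, accumulation factor R = 1/(1 − e^(−kτ)) ≈ 1.6100.
Single-dose peak C₀ = D/Vd = 1291/130 ≈ 9.931 μg/mL.
Steady-state peak Cmax,ss = C₀·R ≈ 9.931 × 1.6100 ≈ 15.989 μg/mL.
Peak 16.0 μg/mL vs MTC 10 μg/mL: exceeds toxic threshold.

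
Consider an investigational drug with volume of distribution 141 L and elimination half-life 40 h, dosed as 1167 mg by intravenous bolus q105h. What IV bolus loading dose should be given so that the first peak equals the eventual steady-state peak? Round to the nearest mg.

1393 mg

f = (1/2)^(105/40) ≈ 0.162105; accumulation ratio R = 1/(1−f) ≈ 1.19347.
Loading dose to hit Cmax,ss on first dose: D_load = D_maint·R ≈ 1167 × 1.19347 ≈ 1392.78 mg.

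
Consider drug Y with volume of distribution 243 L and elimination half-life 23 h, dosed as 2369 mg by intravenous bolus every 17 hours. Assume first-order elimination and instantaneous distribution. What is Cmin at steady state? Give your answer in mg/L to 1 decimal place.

14.6 mg/L

k = ln2/t½ = ln2/23 ≈ 0.030137 h⁻¹; fraction remaining f = e^(−kτ) = e^(−0.030137×17) ≈ 0.5991.
At steady state, accumulation factor R = 1/(1 − e^(−kτ)) ≈ 2.4944.
Each bolus raises the concentration by D/Vd = 2369/243 ≈ 9.749 mg/L.
Cmax,ss = C₀/(1 − f) ≈ 9.749/0.4009 ≈ 24.318 mg/L.
One interval later, Cmin,ss = Cmax,ss·e^(−kτ) ≈ 24.318 × 0.5991 ≈ 14.569 mg/L.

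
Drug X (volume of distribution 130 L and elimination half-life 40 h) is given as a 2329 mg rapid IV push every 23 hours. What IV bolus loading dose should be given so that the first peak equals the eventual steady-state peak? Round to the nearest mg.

f = (1/2)^(23/40) ≈ 0.671286; accumulation ratio R = 1/(1−f) ≈ 3.04216.
Loading dose to hit Cmax,ss on first dose: D_load = D_maint·R ≈ 2329 × 3.04216 ≈ 7085.19 mg.

7085 mg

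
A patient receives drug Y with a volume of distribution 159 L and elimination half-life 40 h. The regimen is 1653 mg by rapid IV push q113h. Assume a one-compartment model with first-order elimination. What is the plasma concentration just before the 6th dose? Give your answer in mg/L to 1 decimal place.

1.7 mg/L

f = (1/2)^(τ/t½) = (1/2)^(113/40) ≈ 0.1411.
C₀ = D/Vd = 1653/159 ≈ 10.396 mg/L.
Before the 6th dose, 5 doses have been given. Superposition: Cmin = C₀·(f + f² + … + f^5).
≈ 10.396 × (0.1411 + 0.0199 + 0.0028 + 0.0004 + 0.0001) ≈ 10.396 × 0.1643 ≈ 1.708 mg/L.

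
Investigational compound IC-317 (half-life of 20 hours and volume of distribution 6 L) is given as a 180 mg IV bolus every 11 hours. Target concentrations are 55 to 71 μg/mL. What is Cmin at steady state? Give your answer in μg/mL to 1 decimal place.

64.6 μg/mL

τ/t½ = 11/20 ≈ 0.55, so fraction remaining f = (1/2)^(11/20) ≈ 0.6830.
At steady state, accumulation factor R = 1/(1 − e^(−kτ)) ≈ 3.1546.
Single-dose peak C₀ = D/Vd = 180/6 ≈ 30.000 μg/mL.
Steady-state peak Cmax,ss = C₀·R ≈ 30.000 × 3.1546 ≈ 94.638 μg/mL.
Steady-state trough Cmin,ss = Cmax,ss·f ≈ 94.638 × 0.6830 ≈ 64.638 μg/mL.
Trough 64.6 μg/mL vs MEC 55 μg/mL: adequate.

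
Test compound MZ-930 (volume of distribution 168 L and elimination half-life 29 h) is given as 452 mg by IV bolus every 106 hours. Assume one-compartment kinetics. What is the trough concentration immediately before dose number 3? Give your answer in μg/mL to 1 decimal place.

f = (1/2)^(τ/t½) = (1/2)^(106/29) ≈ 0.0794.
C₀ = D/Vd = 452/168 ≈ 2.690 μg/mL.
Before the 3rd dose, 2 doses have been given. Superposition: Cmin = C₀·(f + f²).
≈ 2.690 × (0.0794 + 0.0063) ≈ 2.690 × 0.0857 ≈ 0.231 μg/mL.

0.2 μg/mL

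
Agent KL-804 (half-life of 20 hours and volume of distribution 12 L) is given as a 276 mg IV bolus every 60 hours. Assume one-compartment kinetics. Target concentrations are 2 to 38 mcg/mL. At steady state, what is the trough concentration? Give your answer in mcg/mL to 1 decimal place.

τ = 60 h = 3 half-lives, so f = (1/2)^3 = 0.125.
Accumulation ratio R = 1/(1 − f) = 1/0.875 = 8/7.
Single-dose peak C₀ = D/Vd = 276/12 = 23 mcg/mL.
Steady-state peak Cmax,ss = C₀·R = 23 × 8/7 ≈ 26.286 mcg/mL.
Steady-state trough Cmin,ss = Cmax,ss·f ≈ 26.286 × 0.125 ≈ 3.286 mcg/mL.
Trough 3.3 mcg/mL vs MEC 2 mcg/mL: adequate.

3.3 mcg/mL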